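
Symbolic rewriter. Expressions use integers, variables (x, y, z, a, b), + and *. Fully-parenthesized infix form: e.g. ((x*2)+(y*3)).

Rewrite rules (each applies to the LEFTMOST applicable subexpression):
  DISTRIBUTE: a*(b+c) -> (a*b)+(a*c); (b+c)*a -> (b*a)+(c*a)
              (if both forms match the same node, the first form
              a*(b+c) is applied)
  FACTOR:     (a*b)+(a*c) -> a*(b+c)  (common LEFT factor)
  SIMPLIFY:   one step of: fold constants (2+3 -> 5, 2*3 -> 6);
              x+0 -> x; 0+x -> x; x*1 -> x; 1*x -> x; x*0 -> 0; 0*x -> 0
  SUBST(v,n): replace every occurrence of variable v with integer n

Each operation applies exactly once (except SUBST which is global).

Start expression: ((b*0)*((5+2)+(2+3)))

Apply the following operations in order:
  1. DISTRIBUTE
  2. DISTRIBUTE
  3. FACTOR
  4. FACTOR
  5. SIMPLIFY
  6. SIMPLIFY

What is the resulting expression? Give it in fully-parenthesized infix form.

Answer: 0

Derivation:
Start: ((b*0)*((5+2)+(2+3)))
Apply DISTRIBUTE at root (target: ((b*0)*((5+2)+(2+3)))): ((b*0)*((5+2)+(2+3))) -> (((b*0)*(5+2))+((b*0)*(2+3)))
Apply DISTRIBUTE at L (target: ((b*0)*(5+2))): (((b*0)*(5+2))+((b*0)*(2+3))) -> ((((b*0)*5)+((b*0)*2))+((b*0)*(2+3)))
Apply FACTOR at L (target: (((b*0)*5)+((b*0)*2))): ((((b*0)*5)+((b*0)*2))+((b*0)*(2+3))) -> (((b*0)*(5+2))+((b*0)*(2+3)))
Apply FACTOR at root (target: (((b*0)*(5+2))+((b*0)*(2+3)))): (((b*0)*(5+2))+((b*0)*(2+3))) -> ((b*0)*((5+2)+(2+3)))
Apply SIMPLIFY at L (target: (b*0)): ((b*0)*((5+2)+(2+3))) -> (0*((5+2)+(2+3)))
Apply SIMPLIFY at root (target: (0*((5+2)+(2+3)))): (0*((5+2)+(2+3))) -> 0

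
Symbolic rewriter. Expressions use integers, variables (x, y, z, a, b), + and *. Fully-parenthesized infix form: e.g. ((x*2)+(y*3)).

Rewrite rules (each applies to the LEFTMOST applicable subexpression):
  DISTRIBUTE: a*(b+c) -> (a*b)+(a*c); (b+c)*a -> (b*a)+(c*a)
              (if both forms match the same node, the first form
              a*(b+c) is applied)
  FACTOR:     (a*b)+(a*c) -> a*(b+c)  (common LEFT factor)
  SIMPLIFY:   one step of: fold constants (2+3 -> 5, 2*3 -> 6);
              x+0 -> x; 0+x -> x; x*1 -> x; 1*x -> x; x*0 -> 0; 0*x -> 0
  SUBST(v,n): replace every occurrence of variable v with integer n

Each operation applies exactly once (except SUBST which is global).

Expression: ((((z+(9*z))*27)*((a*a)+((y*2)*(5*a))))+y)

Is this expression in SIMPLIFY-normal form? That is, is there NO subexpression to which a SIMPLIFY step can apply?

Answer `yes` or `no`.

Answer: yes

Derivation:
Expression: ((((z+(9*z))*27)*((a*a)+((y*2)*(5*a))))+y)
Scanning for simplifiable subexpressions (pre-order)...
  at root: ((((z+(9*z))*27)*((a*a)+((y*2)*(5*a))))+y) (not simplifiable)
  at L: (((z+(9*z))*27)*((a*a)+((y*2)*(5*a)))) (not simplifiable)
  at LL: ((z+(9*z))*27) (not simplifiable)
  at LLL: (z+(9*z)) (not simplifiable)
  at LLLR: (9*z) (not simplifiable)
  at LR: ((a*a)+((y*2)*(5*a))) (not simplifiable)
  at LRL: (a*a) (not simplifiable)
  at LRR: ((y*2)*(5*a)) (not simplifiable)
  at LRRL: (y*2) (not simplifiable)
  at LRRR: (5*a) (not simplifiable)
Result: no simplifiable subexpression found -> normal form.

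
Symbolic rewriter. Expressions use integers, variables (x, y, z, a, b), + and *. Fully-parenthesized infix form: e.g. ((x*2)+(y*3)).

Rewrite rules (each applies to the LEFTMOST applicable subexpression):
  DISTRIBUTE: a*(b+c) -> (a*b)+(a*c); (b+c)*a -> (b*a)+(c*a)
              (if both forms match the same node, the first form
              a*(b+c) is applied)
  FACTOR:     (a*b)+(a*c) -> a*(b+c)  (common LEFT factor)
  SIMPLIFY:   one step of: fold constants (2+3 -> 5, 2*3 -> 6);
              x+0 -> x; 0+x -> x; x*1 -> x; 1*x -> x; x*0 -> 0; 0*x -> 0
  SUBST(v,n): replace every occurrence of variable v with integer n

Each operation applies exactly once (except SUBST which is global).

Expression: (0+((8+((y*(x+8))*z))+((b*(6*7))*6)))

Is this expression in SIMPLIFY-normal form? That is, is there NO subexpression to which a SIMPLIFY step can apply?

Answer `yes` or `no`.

Expression: (0+((8+((y*(x+8))*z))+((b*(6*7))*6)))
Scanning for simplifiable subexpressions (pre-order)...
  at root: (0+((8+((y*(x+8))*z))+((b*(6*7))*6))) (SIMPLIFIABLE)
  at R: ((8+((y*(x+8))*z))+((b*(6*7))*6)) (not simplifiable)
  at RL: (8+((y*(x+8))*z)) (not simplifiable)
  at RLR: ((y*(x+8))*z) (not simplifiable)
  at RLRL: (y*(x+8)) (not simplifiable)
  at RLRLR: (x+8) (not simplifiable)
  at RR: ((b*(6*7))*6) (not simplifiable)
  at RRL: (b*(6*7)) (not simplifiable)
  at RRLR: (6*7) (SIMPLIFIABLE)
Found simplifiable subexpr at path root: (0+((8+((y*(x+8))*z))+((b*(6*7))*6)))
One SIMPLIFY step would give: ((8+((y*(x+8))*z))+((b*(6*7))*6))
-> NOT in normal form.

Answer: no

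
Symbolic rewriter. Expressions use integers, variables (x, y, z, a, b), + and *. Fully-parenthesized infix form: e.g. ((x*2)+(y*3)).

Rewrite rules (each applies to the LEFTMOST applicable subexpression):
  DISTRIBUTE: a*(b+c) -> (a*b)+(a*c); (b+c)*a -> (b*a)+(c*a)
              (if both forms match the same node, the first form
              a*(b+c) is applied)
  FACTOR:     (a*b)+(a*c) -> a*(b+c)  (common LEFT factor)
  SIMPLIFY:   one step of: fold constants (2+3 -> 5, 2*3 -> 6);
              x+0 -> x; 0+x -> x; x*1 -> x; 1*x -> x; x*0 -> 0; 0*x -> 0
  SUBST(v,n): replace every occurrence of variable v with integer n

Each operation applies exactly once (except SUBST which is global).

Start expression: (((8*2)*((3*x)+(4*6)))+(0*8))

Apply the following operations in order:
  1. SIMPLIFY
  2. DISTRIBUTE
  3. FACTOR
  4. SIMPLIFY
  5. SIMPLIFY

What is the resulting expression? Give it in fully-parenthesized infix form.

Start: (((8*2)*((3*x)+(4*6)))+(0*8))
Apply SIMPLIFY at LL (target: (8*2)): (((8*2)*((3*x)+(4*6)))+(0*8)) -> ((16*((3*x)+(4*6)))+(0*8))
Apply DISTRIBUTE at L (target: (16*((3*x)+(4*6)))): ((16*((3*x)+(4*6)))+(0*8)) -> (((16*(3*x))+(16*(4*6)))+(0*8))
Apply FACTOR at L (target: ((16*(3*x))+(16*(4*6)))): (((16*(3*x))+(16*(4*6)))+(0*8)) -> ((16*((3*x)+(4*6)))+(0*8))
Apply SIMPLIFY at LRR (target: (4*6)): ((16*((3*x)+(4*6)))+(0*8)) -> ((16*((3*x)+24))+(0*8))
Apply SIMPLIFY at R (target: (0*8)): ((16*((3*x)+24))+(0*8)) -> ((16*((3*x)+24))+0)

Answer: ((16*((3*x)+24))+0)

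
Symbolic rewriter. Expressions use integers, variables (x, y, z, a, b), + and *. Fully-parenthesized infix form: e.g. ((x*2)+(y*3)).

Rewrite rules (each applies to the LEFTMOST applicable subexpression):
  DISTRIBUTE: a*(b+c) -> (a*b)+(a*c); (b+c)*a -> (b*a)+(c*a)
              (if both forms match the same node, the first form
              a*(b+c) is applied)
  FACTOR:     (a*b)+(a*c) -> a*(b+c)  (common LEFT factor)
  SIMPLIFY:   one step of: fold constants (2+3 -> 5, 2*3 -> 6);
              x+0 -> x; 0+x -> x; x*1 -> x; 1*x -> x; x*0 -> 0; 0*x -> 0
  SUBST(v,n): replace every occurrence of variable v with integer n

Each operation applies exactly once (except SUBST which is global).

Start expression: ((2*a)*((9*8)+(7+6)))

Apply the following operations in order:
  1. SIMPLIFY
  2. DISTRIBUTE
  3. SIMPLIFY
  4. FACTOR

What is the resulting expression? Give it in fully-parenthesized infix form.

Start: ((2*a)*((9*8)+(7+6)))
Apply SIMPLIFY at RL (target: (9*8)): ((2*a)*((9*8)+(7+6))) -> ((2*a)*(72+(7+6)))
Apply DISTRIBUTE at root (target: ((2*a)*(72+(7+6)))): ((2*a)*(72+(7+6))) -> (((2*a)*72)+((2*a)*(7+6)))
Apply SIMPLIFY at RR (target: (7+6)): (((2*a)*72)+((2*a)*(7+6))) -> (((2*a)*72)+((2*a)*13))
Apply FACTOR at root (target: (((2*a)*72)+((2*a)*13))): (((2*a)*72)+((2*a)*13)) -> ((2*a)*(72+13))

Answer: ((2*a)*(72+13))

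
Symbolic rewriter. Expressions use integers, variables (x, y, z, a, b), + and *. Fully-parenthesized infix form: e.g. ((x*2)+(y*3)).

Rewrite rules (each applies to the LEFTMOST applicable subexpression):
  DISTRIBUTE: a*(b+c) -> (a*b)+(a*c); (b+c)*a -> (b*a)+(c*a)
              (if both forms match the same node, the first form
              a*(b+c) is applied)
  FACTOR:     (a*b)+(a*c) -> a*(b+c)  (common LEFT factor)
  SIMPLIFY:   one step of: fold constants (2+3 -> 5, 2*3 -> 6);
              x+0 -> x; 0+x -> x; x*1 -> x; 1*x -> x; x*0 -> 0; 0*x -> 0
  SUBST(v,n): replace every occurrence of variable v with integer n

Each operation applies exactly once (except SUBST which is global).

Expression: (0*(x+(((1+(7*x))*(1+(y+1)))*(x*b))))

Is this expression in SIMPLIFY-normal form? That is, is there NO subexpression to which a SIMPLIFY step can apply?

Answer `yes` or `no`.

Answer: no

Derivation:
Expression: (0*(x+(((1+(7*x))*(1+(y+1)))*(x*b))))
Scanning for simplifiable subexpressions (pre-order)...
  at root: (0*(x+(((1+(7*x))*(1+(y+1)))*(x*b)))) (SIMPLIFIABLE)
  at R: (x+(((1+(7*x))*(1+(y+1)))*(x*b))) (not simplifiable)
  at RR: (((1+(7*x))*(1+(y+1)))*(x*b)) (not simplifiable)
  at RRL: ((1+(7*x))*(1+(y+1))) (not simplifiable)
  at RRLL: (1+(7*x)) (not simplifiable)
  at RRLLR: (7*x) (not simplifiable)
  at RRLR: (1+(y+1)) (not simplifiable)
  at RRLRR: (y+1) (not simplifiable)
  at RRR: (x*b) (not simplifiable)
Found simplifiable subexpr at path root: (0*(x+(((1+(7*x))*(1+(y+1)))*(x*b))))
One SIMPLIFY step would give: 0
-> NOT in normal form.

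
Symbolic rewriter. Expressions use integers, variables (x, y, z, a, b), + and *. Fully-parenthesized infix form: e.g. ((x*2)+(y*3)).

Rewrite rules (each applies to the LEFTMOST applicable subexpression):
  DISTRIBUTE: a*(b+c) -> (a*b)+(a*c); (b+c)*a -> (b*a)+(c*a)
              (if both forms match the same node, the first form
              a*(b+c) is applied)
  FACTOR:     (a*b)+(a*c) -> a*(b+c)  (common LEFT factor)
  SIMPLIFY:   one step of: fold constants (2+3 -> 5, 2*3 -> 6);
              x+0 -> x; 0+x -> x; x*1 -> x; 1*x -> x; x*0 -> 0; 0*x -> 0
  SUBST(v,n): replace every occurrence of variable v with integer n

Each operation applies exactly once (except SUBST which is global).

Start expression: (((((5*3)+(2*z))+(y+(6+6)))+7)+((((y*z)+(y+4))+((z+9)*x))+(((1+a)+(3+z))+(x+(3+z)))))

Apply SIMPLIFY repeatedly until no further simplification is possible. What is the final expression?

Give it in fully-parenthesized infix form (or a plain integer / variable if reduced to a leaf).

Start: (((((5*3)+(2*z))+(y+(6+6)))+7)+((((y*z)+(y+4))+((z+9)*x))+(((1+a)+(3+z))+(x+(3+z)))))
Step 1: at LLLL: (5*3) -> 15; overall: (((((5*3)+(2*z))+(y+(6+6)))+7)+((((y*z)+(y+4))+((z+9)*x))+(((1+a)+(3+z))+(x+(3+z))))) -> ((((15+(2*z))+(y+(6+6)))+7)+((((y*z)+(y+4))+((z+9)*x))+(((1+a)+(3+z))+(x+(3+z)))))
Step 2: at LLRR: (6+6) -> 12; overall: ((((15+(2*z))+(y+(6+6)))+7)+((((y*z)+(y+4))+((z+9)*x))+(((1+a)+(3+z))+(x+(3+z))))) -> ((((15+(2*z))+(y+12))+7)+((((y*z)+(y+4))+((z+9)*x))+(((1+a)+(3+z))+(x+(3+z)))))
Fixed point: ((((15+(2*z))+(y+12))+7)+((((y*z)+(y+4))+((z+9)*x))+(((1+a)+(3+z))+(x+(3+z)))))

Answer: ((((15+(2*z))+(y+12))+7)+((((y*z)+(y+4))+((z+9)*x))+(((1+a)+(3+z))+(x+(3+z)))))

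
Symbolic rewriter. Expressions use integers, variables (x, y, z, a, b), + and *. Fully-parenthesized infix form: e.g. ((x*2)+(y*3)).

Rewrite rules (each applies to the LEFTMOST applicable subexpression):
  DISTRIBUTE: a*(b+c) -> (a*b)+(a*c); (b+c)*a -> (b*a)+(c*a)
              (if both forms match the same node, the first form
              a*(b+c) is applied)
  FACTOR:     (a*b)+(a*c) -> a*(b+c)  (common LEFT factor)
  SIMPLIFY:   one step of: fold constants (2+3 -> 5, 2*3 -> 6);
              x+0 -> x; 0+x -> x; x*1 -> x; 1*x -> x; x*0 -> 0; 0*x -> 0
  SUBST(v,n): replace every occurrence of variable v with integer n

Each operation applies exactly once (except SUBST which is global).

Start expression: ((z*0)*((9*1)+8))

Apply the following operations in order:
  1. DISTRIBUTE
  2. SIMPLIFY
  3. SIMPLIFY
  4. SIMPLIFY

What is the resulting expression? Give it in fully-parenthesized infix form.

Answer: ((z*0)*8)

Derivation:
Start: ((z*0)*((9*1)+8))
Apply DISTRIBUTE at root (target: ((z*0)*((9*1)+8))): ((z*0)*((9*1)+8)) -> (((z*0)*(9*1))+((z*0)*8))
Apply SIMPLIFY at LL (target: (z*0)): (((z*0)*(9*1))+((z*0)*8)) -> ((0*(9*1))+((z*0)*8))
Apply SIMPLIFY at L (target: (0*(9*1))): ((0*(9*1))+((z*0)*8)) -> (0+((z*0)*8))
Apply SIMPLIFY at root (target: (0+((z*0)*8))): (0+((z*0)*8)) -> ((z*0)*8)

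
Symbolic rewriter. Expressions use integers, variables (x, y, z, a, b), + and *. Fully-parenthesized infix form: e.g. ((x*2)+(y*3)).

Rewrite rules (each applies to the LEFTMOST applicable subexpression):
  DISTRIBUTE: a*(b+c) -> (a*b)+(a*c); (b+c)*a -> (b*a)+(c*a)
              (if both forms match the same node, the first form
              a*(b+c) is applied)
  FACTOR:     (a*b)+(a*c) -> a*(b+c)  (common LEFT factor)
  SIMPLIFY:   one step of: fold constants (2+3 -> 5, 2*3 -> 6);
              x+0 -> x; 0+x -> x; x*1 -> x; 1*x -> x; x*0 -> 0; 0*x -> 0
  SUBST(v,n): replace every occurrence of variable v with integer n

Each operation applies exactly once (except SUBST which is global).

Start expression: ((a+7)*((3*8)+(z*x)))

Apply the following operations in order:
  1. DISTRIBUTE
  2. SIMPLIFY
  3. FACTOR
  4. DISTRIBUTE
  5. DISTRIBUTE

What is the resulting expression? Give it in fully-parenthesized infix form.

Start: ((a+7)*((3*8)+(z*x)))
Apply DISTRIBUTE at root (target: ((a+7)*((3*8)+(z*x)))): ((a+7)*((3*8)+(z*x))) -> (((a+7)*(3*8))+((a+7)*(z*x)))
Apply SIMPLIFY at LR (target: (3*8)): (((a+7)*(3*8))+((a+7)*(z*x))) -> (((a+7)*24)+((a+7)*(z*x)))
Apply FACTOR at root (target: (((a+7)*24)+((a+7)*(z*x)))): (((a+7)*24)+((a+7)*(z*x))) -> ((a+7)*(24+(z*x)))
Apply DISTRIBUTE at root (target: ((a+7)*(24+(z*x)))): ((a+7)*(24+(z*x))) -> (((a+7)*24)+((a+7)*(z*x)))
Apply DISTRIBUTE at L (target: ((a+7)*24)): (((a+7)*24)+((a+7)*(z*x))) -> (((a*24)+(7*24))+((a+7)*(z*x)))

Answer: (((a*24)+(7*24))+((a+7)*(z*x)))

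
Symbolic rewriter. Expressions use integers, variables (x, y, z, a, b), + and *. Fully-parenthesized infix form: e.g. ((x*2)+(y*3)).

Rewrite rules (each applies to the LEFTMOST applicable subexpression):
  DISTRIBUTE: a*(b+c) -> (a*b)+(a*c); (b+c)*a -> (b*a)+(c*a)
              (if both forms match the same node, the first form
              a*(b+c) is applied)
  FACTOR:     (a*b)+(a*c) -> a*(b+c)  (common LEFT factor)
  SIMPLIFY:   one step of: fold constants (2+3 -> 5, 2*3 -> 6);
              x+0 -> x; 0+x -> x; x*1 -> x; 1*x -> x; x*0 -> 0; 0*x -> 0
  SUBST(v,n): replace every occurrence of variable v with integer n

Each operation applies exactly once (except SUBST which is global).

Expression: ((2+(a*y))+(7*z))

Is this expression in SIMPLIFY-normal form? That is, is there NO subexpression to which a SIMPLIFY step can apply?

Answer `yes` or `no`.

Answer: yes

Derivation:
Expression: ((2+(a*y))+(7*z))
Scanning for simplifiable subexpressions (pre-order)...
  at root: ((2+(a*y))+(7*z)) (not simplifiable)
  at L: (2+(a*y)) (not simplifiable)
  at LR: (a*y) (not simplifiable)
  at R: (7*z) (not simplifiable)
Result: no simplifiable subexpression found -> normal form.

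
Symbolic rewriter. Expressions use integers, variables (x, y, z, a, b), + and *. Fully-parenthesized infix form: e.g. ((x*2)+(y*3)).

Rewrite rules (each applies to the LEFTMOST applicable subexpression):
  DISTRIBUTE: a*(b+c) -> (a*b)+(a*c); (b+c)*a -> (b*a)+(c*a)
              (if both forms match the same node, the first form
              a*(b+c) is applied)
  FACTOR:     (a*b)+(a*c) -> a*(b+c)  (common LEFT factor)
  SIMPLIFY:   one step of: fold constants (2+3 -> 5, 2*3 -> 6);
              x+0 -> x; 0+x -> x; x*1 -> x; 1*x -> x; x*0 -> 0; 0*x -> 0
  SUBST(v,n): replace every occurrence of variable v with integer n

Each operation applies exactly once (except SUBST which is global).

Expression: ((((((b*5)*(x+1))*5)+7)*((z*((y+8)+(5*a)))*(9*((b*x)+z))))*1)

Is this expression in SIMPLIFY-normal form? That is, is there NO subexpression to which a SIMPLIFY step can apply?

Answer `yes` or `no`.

Expression: ((((((b*5)*(x+1))*5)+7)*((z*((y+8)+(5*a)))*(9*((b*x)+z))))*1)
Scanning for simplifiable subexpressions (pre-order)...
  at root: ((((((b*5)*(x+1))*5)+7)*((z*((y+8)+(5*a)))*(9*((b*x)+z))))*1) (SIMPLIFIABLE)
  at L: (((((b*5)*(x+1))*5)+7)*((z*((y+8)+(5*a)))*(9*((b*x)+z)))) (not simplifiable)
  at LL: ((((b*5)*(x+1))*5)+7) (not simplifiable)
  at LLL: (((b*5)*(x+1))*5) (not simplifiable)
  at LLLL: ((b*5)*(x+1)) (not simplifiable)
  at LLLLL: (b*5) (not simplifiable)
  at LLLLR: (x+1) (not simplifiable)
  at LR: ((z*((y+8)+(5*a)))*(9*((b*x)+z))) (not simplifiable)
  at LRL: (z*((y+8)+(5*a))) (not simplifiable)
  at LRLR: ((y+8)+(5*a)) (not simplifiable)
  at LRLRL: (y+8) (not simplifiable)
  at LRLRR: (5*a) (not simplifiable)
  at LRR: (9*((b*x)+z)) (not simplifiable)
  at LRRR: ((b*x)+z) (not simplifiable)
  at LRRRL: (b*x) (not simplifiable)
Found simplifiable subexpr at path root: ((((((b*5)*(x+1))*5)+7)*((z*((y+8)+(5*a)))*(9*((b*x)+z))))*1)
One SIMPLIFY step would give: (((((b*5)*(x+1))*5)+7)*((z*((y+8)+(5*a)))*(9*((b*x)+z))))
-> NOT in normal form.

Answer: no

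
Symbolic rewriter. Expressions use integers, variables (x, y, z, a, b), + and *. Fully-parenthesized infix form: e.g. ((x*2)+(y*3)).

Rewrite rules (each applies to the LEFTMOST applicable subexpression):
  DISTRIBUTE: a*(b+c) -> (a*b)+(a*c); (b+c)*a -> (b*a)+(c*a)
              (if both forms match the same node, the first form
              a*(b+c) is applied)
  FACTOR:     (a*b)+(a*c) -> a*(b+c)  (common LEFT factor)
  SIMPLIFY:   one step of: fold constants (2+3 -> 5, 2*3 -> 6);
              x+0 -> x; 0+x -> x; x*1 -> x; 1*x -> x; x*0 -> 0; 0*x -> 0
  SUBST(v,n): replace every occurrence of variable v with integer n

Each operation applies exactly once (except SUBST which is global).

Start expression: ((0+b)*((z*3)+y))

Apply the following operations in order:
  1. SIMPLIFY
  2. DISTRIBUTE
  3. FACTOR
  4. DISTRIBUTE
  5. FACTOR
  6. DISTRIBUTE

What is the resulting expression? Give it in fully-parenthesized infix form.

Start: ((0+b)*((z*3)+y))
Apply SIMPLIFY at L (target: (0+b)): ((0+b)*((z*3)+y)) -> (b*((z*3)+y))
Apply DISTRIBUTE at root (target: (b*((z*3)+y))): (b*((z*3)+y)) -> ((b*(z*3))+(b*y))
Apply FACTOR at root (target: ((b*(z*3))+(b*y))): ((b*(z*3))+(b*y)) -> (b*((z*3)+y))
Apply DISTRIBUTE at root (target: (b*((z*3)+y))): (b*((z*3)+y)) -> ((b*(z*3))+(b*y))
Apply FACTOR at root (target: ((b*(z*3))+(b*y))): ((b*(z*3))+(b*y)) -> (b*((z*3)+y))
Apply DISTRIBUTE at root (target: (b*((z*3)+y))): (b*((z*3)+y)) -> ((b*(z*3))+(b*y))

Answer: ((b*(z*3))+(b*y))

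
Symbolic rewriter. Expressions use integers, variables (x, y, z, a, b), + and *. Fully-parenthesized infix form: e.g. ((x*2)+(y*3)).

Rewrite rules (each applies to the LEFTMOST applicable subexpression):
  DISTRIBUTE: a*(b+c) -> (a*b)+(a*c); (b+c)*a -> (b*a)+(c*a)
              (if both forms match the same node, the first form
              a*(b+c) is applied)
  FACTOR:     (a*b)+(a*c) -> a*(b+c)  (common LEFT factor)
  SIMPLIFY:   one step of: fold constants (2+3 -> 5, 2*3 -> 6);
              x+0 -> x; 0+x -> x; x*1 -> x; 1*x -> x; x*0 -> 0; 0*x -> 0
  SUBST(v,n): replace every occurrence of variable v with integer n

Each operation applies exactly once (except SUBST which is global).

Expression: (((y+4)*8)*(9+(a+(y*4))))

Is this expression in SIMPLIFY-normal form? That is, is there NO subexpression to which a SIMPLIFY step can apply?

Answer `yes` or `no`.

Expression: (((y+4)*8)*(9+(a+(y*4))))
Scanning for simplifiable subexpressions (pre-order)...
  at root: (((y+4)*8)*(9+(a+(y*4)))) (not simplifiable)
  at L: ((y+4)*8) (not simplifiable)
  at LL: (y+4) (not simplifiable)
  at R: (9+(a+(y*4))) (not simplifiable)
  at RR: (a+(y*4)) (not simplifiable)
  at RRR: (y*4) (not simplifiable)
Result: no simplifiable subexpression found -> normal form.

Answer: yes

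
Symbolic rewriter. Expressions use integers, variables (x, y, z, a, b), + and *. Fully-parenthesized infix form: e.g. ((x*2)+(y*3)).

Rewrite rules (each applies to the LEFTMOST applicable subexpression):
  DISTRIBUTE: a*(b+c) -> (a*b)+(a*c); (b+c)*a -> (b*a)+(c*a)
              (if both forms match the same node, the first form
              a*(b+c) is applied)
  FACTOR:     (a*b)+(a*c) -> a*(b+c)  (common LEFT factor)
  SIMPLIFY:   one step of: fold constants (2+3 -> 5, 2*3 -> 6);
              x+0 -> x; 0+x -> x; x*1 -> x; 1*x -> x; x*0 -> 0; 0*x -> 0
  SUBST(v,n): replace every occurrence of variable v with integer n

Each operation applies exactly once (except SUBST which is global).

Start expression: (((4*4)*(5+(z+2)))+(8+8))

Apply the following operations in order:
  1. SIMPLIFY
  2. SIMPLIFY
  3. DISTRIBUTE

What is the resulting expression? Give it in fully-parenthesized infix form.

Start: (((4*4)*(5+(z+2)))+(8+8))
Apply SIMPLIFY at LL (target: (4*4)): (((4*4)*(5+(z+2)))+(8+8)) -> ((16*(5+(z+2)))+(8+8))
Apply SIMPLIFY at R (target: (8+8)): ((16*(5+(z+2)))+(8+8)) -> ((16*(5+(z+2)))+16)
Apply DISTRIBUTE at L (target: (16*(5+(z+2)))): ((16*(5+(z+2)))+16) -> (((16*5)+(16*(z+2)))+16)

Answer: (((16*5)+(16*(z+2)))+16)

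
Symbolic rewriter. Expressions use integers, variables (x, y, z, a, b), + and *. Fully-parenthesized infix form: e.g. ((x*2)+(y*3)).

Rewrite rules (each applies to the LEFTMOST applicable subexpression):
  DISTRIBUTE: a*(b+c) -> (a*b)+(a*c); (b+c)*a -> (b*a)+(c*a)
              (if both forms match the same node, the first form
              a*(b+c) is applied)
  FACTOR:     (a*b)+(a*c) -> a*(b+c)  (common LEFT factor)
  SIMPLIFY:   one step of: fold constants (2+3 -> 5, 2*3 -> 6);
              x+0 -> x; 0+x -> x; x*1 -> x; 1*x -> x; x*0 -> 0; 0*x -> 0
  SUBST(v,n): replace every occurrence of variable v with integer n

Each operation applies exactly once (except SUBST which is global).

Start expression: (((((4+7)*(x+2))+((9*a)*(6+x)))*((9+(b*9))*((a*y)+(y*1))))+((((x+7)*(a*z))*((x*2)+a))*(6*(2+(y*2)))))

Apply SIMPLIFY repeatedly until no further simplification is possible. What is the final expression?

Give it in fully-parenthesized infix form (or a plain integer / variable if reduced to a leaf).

Start: (((((4+7)*(x+2))+((9*a)*(6+x)))*((9+(b*9))*((a*y)+(y*1))))+((((x+7)*(a*z))*((x*2)+a))*(6*(2+(y*2)))))
Step 1: at LLLL: (4+7) -> 11; overall: (((((4+7)*(x+2))+((9*a)*(6+x)))*((9+(b*9))*((a*y)+(y*1))))+((((x+7)*(a*z))*((x*2)+a))*(6*(2+(y*2))))) -> ((((11*(x+2))+((9*a)*(6+x)))*((9+(b*9))*((a*y)+(y*1))))+((((x+7)*(a*z))*((x*2)+a))*(6*(2+(y*2)))))
Step 2: at LRRR: (y*1) -> y; overall: ((((11*(x+2))+((9*a)*(6+x)))*((9+(b*9))*((a*y)+(y*1))))+((((x+7)*(a*z))*((x*2)+a))*(6*(2+(y*2))))) -> ((((11*(x+2))+((9*a)*(6+x)))*((9+(b*9))*((a*y)+y)))+((((x+7)*(a*z))*((x*2)+a))*(6*(2+(y*2)))))
Fixed point: ((((11*(x+2))+((9*a)*(6+x)))*((9+(b*9))*((a*y)+y)))+((((x+7)*(a*z))*((x*2)+a))*(6*(2+(y*2)))))

Answer: ((((11*(x+2))+((9*a)*(6+x)))*((9+(b*9))*((a*y)+y)))+((((x+7)*(a*z))*((x*2)+a))*(6*(2+(y*2)))))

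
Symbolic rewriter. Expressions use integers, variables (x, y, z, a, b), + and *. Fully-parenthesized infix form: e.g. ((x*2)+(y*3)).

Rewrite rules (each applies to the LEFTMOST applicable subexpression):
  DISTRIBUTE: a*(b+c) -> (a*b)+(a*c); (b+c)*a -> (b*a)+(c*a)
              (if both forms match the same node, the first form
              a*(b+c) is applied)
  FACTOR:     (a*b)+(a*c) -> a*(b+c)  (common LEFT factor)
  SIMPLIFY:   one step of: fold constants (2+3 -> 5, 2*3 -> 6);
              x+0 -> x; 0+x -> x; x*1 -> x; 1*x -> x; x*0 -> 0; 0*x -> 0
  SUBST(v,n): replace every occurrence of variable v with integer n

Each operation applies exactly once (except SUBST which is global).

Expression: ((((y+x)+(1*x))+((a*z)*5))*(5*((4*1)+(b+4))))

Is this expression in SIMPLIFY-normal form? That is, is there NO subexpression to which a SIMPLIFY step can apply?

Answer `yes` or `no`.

Answer: no

Derivation:
Expression: ((((y+x)+(1*x))+((a*z)*5))*(5*((4*1)+(b+4))))
Scanning for simplifiable subexpressions (pre-order)...
  at root: ((((y+x)+(1*x))+((a*z)*5))*(5*((4*1)+(b+4)))) (not simplifiable)
  at L: (((y+x)+(1*x))+((a*z)*5)) (not simplifiable)
  at LL: ((y+x)+(1*x)) (not simplifiable)
  at LLL: (y+x) (not simplifiable)
  at LLR: (1*x) (SIMPLIFIABLE)
  at LR: ((a*z)*5) (not simplifiable)
  at LRL: (a*z) (not simplifiable)
  at R: (5*((4*1)+(b+4))) (not simplifiable)
  at RR: ((4*1)+(b+4)) (not simplifiable)
  at RRL: (4*1) (SIMPLIFIABLE)
  at RRR: (b+4) (not simplifiable)
Found simplifiable subexpr at path LLR: (1*x)
One SIMPLIFY step would give: ((((y+x)+x)+((a*z)*5))*(5*((4*1)+(b+4))))
-> NOT in normal form.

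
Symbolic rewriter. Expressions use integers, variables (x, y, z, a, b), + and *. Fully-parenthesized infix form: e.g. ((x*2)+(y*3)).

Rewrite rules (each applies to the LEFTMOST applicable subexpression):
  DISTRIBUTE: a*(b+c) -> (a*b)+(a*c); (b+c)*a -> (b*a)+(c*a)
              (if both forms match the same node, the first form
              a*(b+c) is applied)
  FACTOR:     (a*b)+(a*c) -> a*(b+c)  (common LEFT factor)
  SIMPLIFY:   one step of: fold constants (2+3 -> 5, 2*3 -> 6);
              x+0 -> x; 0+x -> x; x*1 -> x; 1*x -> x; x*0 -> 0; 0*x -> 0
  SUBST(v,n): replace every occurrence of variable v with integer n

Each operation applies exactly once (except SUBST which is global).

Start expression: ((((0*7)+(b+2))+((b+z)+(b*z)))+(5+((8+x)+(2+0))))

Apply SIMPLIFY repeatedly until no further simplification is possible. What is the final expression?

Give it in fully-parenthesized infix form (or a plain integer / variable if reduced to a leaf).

Start: ((((0*7)+(b+2))+((b+z)+(b*z)))+(5+((8+x)+(2+0))))
Step 1: at LLL: (0*7) -> 0; overall: ((((0*7)+(b+2))+((b+z)+(b*z)))+(5+((8+x)+(2+0)))) -> (((0+(b+2))+((b+z)+(b*z)))+(5+((8+x)+(2+0))))
Step 2: at LL: (0+(b+2)) -> (b+2); overall: (((0+(b+2))+((b+z)+(b*z)))+(5+((8+x)+(2+0)))) -> (((b+2)+((b+z)+(b*z)))+(5+((8+x)+(2+0))))
Step 3: at RRR: (2+0) -> 2; overall: (((b+2)+((b+z)+(b*z)))+(5+((8+x)+(2+0)))) -> (((b+2)+((b+z)+(b*z)))+(5+((8+x)+2)))
Fixed point: (((b+2)+((b+z)+(b*z)))+(5+((8+x)+2)))

Answer: (((b+2)+((b+z)+(b*z)))+(5+((8+x)+2)))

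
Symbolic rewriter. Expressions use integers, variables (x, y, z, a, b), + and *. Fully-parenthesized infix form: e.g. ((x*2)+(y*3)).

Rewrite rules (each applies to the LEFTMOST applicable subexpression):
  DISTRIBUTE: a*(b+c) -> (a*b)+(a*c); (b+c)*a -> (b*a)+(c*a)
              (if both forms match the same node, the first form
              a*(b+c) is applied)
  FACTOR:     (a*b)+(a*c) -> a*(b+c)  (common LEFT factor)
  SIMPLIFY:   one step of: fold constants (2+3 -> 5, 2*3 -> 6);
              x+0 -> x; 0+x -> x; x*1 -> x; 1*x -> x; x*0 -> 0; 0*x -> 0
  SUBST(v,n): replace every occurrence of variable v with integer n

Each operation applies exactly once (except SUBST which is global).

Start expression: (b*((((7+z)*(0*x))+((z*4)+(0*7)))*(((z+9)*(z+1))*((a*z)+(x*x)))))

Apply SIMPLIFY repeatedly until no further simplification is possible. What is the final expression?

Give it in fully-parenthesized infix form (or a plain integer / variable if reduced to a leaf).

Answer: (b*((z*4)*(((z+9)*(z+1))*((a*z)+(x*x)))))

Derivation:
Start: (b*((((7+z)*(0*x))+((z*4)+(0*7)))*(((z+9)*(z+1))*((a*z)+(x*x)))))
Step 1: at RLLR: (0*x) -> 0; overall: (b*((((7+z)*(0*x))+((z*4)+(0*7)))*(((z+9)*(z+1))*((a*z)+(x*x))))) -> (b*((((7+z)*0)+((z*4)+(0*7)))*(((z+9)*(z+1))*((a*z)+(x*x)))))
Step 2: at RLL: ((7+z)*0) -> 0; overall: (b*((((7+z)*0)+((z*4)+(0*7)))*(((z+9)*(z+1))*((a*z)+(x*x))))) -> (b*((0+((z*4)+(0*7)))*(((z+9)*(z+1))*((a*z)+(x*x)))))
Step 3: at RL: (0+((z*4)+(0*7))) -> ((z*4)+(0*7)); overall: (b*((0+((z*4)+(0*7)))*(((z+9)*(z+1))*((a*z)+(x*x))))) -> (b*(((z*4)+(0*7))*(((z+9)*(z+1))*((a*z)+(x*x)))))
Step 4: at RLR: (0*7) -> 0; overall: (b*(((z*4)+(0*7))*(((z+9)*(z+1))*((a*z)+(x*x))))) -> (b*(((z*4)+0)*(((z+9)*(z+1))*((a*z)+(x*x)))))
Step 5: at RL: ((z*4)+0) -> (z*4); overall: (b*(((z*4)+0)*(((z+9)*(z+1))*((a*z)+(x*x))))) -> (b*((z*4)*(((z+9)*(z+1))*((a*z)+(x*x)))))
Fixed point: (b*((z*4)*(((z+9)*(z+1))*((a*z)+(x*x)))))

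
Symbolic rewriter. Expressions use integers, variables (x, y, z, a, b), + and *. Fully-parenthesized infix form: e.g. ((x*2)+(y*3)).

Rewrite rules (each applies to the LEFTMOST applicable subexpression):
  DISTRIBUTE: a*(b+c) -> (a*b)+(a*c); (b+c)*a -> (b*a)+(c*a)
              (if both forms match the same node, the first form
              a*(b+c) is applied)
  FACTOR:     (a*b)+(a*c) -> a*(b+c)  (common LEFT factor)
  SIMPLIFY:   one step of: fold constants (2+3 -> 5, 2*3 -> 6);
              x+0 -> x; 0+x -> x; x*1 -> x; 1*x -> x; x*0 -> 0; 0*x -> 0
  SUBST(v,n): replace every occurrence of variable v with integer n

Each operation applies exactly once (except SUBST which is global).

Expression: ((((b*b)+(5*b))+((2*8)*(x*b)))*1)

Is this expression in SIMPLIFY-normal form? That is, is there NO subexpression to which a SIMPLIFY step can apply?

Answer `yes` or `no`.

Expression: ((((b*b)+(5*b))+((2*8)*(x*b)))*1)
Scanning for simplifiable subexpressions (pre-order)...
  at root: ((((b*b)+(5*b))+((2*8)*(x*b)))*1) (SIMPLIFIABLE)
  at L: (((b*b)+(5*b))+((2*8)*(x*b))) (not simplifiable)
  at LL: ((b*b)+(5*b)) (not simplifiable)
  at LLL: (b*b) (not simplifiable)
  at LLR: (5*b) (not simplifiable)
  at LR: ((2*8)*(x*b)) (not simplifiable)
  at LRL: (2*8) (SIMPLIFIABLE)
  at LRR: (x*b) (not simplifiable)
Found simplifiable subexpr at path root: ((((b*b)+(5*b))+((2*8)*(x*b)))*1)
One SIMPLIFY step would give: (((b*b)+(5*b))+((2*8)*(x*b)))
-> NOT in normal form.

Answer: no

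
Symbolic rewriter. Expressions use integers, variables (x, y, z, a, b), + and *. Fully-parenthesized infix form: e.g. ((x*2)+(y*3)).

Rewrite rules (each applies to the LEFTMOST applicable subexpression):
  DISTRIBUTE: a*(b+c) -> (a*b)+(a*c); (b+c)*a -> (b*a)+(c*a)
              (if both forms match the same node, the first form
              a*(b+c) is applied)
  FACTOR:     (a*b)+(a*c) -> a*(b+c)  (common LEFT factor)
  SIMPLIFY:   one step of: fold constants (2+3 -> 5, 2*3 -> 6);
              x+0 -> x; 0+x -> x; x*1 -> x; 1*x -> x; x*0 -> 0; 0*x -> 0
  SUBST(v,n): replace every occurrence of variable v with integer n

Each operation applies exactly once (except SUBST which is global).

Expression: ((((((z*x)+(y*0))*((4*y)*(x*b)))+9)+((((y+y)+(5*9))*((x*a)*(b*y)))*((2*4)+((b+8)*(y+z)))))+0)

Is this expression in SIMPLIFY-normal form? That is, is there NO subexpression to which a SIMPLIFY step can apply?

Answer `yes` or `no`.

Expression: ((((((z*x)+(y*0))*((4*y)*(x*b)))+9)+((((y+y)+(5*9))*((x*a)*(b*y)))*((2*4)+((b+8)*(y+z)))))+0)
Scanning for simplifiable subexpressions (pre-order)...
  at root: ((((((z*x)+(y*0))*((4*y)*(x*b)))+9)+((((y+y)+(5*9))*((x*a)*(b*y)))*((2*4)+((b+8)*(y+z)))))+0) (SIMPLIFIABLE)
  at L: (((((z*x)+(y*0))*((4*y)*(x*b)))+9)+((((y+y)+(5*9))*((x*a)*(b*y)))*((2*4)+((b+8)*(y+z))))) (not simplifiable)
  at LL: ((((z*x)+(y*0))*((4*y)*(x*b)))+9) (not simplifiable)
  at LLL: (((z*x)+(y*0))*((4*y)*(x*b))) (not simplifiable)
  at LLLL: ((z*x)+(y*0)) (not simplifiable)
  at LLLLL: (z*x) (not simplifiable)
  at LLLLR: (y*0) (SIMPLIFIABLE)
  at LLLR: ((4*y)*(x*b)) (not simplifiable)
  at LLLRL: (4*y) (not simplifiable)
  at LLLRR: (x*b) (not simplifiable)
  at LR: ((((y+y)+(5*9))*((x*a)*(b*y)))*((2*4)+((b+8)*(y+z)))) (not simplifiable)
  at LRL: (((y+y)+(5*9))*((x*a)*(b*y))) (not simplifiable)
  at LRLL: ((y+y)+(5*9)) (not simplifiable)
  at LRLLL: (y+y) (not simplifiable)
  at LRLLR: (5*9) (SIMPLIFIABLE)
  at LRLR: ((x*a)*(b*y)) (not simplifiable)
  at LRLRL: (x*a) (not simplifiable)
  at LRLRR: (b*y) (not simplifiable)
  at LRR: ((2*4)+((b+8)*(y+z))) (not simplifiable)
  at LRRL: (2*4) (SIMPLIFIABLE)
  at LRRR: ((b+8)*(y+z)) (not simplifiable)
  at LRRRL: (b+8) (not simplifiable)
  at LRRRR: (y+z) (not simplifiable)
Found simplifiable subexpr at path root: ((((((z*x)+(y*0))*((4*y)*(x*b)))+9)+((((y+y)+(5*9))*((x*a)*(b*y)))*((2*4)+((b+8)*(y+z)))))+0)
One SIMPLIFY step would give: (((((z*x)+(y*0))*((4*y)*(x*b)))+9)+((((y+y)+(5*9))*((x*a)*(b*y)))*((2*4)+((b+8)*(y+z)))))
-> NOT in normal form.

Answer: no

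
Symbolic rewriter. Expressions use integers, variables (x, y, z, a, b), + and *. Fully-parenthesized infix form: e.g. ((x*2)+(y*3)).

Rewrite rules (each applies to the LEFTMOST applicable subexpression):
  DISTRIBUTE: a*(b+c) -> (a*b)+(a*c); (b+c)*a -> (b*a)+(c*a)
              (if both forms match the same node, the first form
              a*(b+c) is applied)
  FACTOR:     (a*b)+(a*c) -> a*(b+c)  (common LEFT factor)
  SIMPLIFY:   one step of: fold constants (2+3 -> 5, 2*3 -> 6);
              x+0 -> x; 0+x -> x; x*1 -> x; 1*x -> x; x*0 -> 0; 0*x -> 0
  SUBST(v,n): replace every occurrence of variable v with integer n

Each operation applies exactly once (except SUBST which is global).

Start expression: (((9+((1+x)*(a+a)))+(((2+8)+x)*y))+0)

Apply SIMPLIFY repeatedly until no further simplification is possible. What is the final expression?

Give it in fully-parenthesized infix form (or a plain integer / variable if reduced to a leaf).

Start: (((9+((1+x)*(a+a)))+(((2+8)+x)*y))+0)
Step 1: at root: (((9+((1+x)*(a+a)))+(((2+8)+x)*y))+0) -> ((9+((1+x)*(a+a)))+(((2+8)+x)*y)); overall: (((9+((1+x)*(a+a)))+(((2+8)+x)*y))+0) -> ((9+((1+x)*(a+a)))+(((2+8)+x)*y))
Step 2: at RLL: (2+8) -> 10; overall: ((9+((1+x)*(a+a)))+(((2+8)+x)*y)) -> ((9+((1+x)*(a+a)))+((10+x)*y))
Fixed point: ((9+((1+x)*(a+a)))+((10+x)*y))

Answer: ((9+((1+x)*(a+a)))+((10+x)*y))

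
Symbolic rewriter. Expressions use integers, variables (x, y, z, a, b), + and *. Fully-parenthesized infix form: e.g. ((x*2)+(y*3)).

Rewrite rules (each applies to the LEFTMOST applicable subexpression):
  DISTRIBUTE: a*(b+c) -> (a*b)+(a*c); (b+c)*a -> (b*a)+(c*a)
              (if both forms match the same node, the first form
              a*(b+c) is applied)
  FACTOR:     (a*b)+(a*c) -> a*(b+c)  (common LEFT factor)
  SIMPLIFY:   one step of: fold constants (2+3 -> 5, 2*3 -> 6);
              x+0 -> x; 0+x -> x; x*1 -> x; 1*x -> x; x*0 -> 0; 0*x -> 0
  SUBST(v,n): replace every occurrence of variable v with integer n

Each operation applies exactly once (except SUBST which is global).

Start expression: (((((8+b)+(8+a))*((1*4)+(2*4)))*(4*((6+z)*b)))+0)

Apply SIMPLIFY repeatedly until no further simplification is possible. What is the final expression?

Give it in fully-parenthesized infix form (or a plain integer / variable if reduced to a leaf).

Answer: ((((8+b)+(8+a))*12)*(4*((6+z)*b)))

Derivation:
Start: (((((8+b)+(8+a))*((1*4)+(2*4)))*(4*((6+z)*b)))+0)
Step 1: at root: (((((8+b)+(8+a))*((1*4)+(2*4)))*(4*((6+z)*b)))+0) -> ((((8+b)+(8+a))*((1*4)+(2*4)))*(4*((6+z)*b))); overall: (((((8+b)+(8+a))*((1*4)+(2*4)))*(4*((6+z)*b)))+0) -> ((((8+b)+(8+a))*((1*4)+(2*4)))*(4*((6+z)*b)))
Step 2: at LRL: (1*4) -> 4; overall: ((((8+b)+(8+a))*((1*4)+(2*4)))*(4*((6+z)*b))) -> ((((8+b)+(8+a))*(4+(2*4)))*(4*((6+z)*b)))
Step 3: at LRR: (2*4) -> 8; overall: ((((8+b)+(8+a))*(4+(2*4)))*(4*((6+z)*b))) -> ((((8+b)+(8+a))*(4+8))*(4*((6+z)*b)))
Step 4: at LR: (4+8) -> 12; overall: ((((8+b)+(8+a))*(4+8))*(4*((6+z)*b))) -> ((((8+b)+(8+a))*12)*(4*((6+z)*b)))
Fixed point: ((((8+b)+(8+a))*12)*(4*((6+z)*b)))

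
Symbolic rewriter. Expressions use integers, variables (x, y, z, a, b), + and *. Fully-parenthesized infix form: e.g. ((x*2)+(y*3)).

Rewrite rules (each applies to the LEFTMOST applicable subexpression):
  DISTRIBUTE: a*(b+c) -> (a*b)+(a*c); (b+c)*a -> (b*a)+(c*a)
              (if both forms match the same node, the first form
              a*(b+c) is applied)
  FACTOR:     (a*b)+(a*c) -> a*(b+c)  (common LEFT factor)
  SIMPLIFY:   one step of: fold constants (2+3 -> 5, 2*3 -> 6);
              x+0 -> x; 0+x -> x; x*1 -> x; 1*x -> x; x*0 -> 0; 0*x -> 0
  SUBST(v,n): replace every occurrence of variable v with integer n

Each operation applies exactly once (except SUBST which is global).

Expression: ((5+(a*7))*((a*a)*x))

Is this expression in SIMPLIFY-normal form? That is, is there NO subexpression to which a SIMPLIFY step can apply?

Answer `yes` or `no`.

Answer: yes

Derivation:
Expression: ((5+(a*7))*((a*a)*x))
Scanning for simplifiable subexpressions (pre-order)...
  at root: ((5+(a*7))*((a*a)*x)) (not simplifiable)
  at L: (5+(a*7)) (not simplifiable)
  at LR: (a*7) (not simplifiable)
  at R: ((a*a)*x) (not simplifiable)
  at RL: (a*a) (not simplifiable)
Result: no simplifiable subexpression found -> normal form.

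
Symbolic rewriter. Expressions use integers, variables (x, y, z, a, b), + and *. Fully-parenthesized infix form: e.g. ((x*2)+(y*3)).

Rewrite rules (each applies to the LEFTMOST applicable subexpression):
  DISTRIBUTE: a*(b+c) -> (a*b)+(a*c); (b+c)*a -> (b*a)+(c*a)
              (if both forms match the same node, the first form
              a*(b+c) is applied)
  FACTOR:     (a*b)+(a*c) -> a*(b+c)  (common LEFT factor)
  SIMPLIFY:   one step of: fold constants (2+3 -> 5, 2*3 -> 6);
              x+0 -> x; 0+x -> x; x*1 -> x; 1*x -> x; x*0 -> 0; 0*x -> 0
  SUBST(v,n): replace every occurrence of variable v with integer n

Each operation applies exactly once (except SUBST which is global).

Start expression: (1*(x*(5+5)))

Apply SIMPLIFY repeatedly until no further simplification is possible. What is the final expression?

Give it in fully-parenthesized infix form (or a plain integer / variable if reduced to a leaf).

Start: (1*(x*(5+5)))
Step 1: at root: (1*(x*(5+5))) -> (x*(5+5)); overall: (1*(x*(5+5))) -> (x*(5+5))
Step 2: at R: (5+5) -> 10; overall: (x*(5+5)) -> (x*10)
Fixed point: (x*10)

Answer: (x*10)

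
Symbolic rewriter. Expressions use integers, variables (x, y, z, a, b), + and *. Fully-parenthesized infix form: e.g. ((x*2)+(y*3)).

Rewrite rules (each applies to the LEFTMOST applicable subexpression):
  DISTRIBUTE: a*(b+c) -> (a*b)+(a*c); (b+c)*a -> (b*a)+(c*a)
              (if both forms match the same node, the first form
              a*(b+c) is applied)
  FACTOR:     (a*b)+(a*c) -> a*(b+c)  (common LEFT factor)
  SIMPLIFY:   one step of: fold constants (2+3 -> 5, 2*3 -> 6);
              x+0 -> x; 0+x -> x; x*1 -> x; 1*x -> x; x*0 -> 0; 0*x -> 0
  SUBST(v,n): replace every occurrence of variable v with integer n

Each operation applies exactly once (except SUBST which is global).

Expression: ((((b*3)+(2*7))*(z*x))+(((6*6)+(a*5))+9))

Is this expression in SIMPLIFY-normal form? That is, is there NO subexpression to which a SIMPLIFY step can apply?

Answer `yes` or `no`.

Expression: ((((b*3)+(2*7))*(z*x))+(((6*6)+(a*5))+9))
Scanning for simplifiable subexpressions (pre-order)...
  at root: ((((b*3)+(2*7))*(z*x))+(((6*6)+(a*5))+9)) (not simplifiable)
  at L: (((b*3)+(2*7))*(z*x)) (not simplifiable)
  at LL: ((b*3)+(2*7)) (not simplifiable)
  at LLL: (b*3) (not simplifiable)
  at LLR: (2*7) (SIMPLIFIABLE)
  at LR: (z*x) (not simplifiable)
  at R: (((6*6)+(a*5))+9) (not simplifiable)
  at RL: ((6*6)+(a*5)) (not simplifiable)
  at RLL: (6*6) (SIMPLIFIABLE)
  at RLR: (a*5) (not simplifiable)
Found simplifiable subexpr at path LLR: (2*7)
One SIMPLIFY step would give: ((((b*3)+14)*(z*x))+(((6*6)+(a*5))+9))
-> NOT in normal form.

Answer: no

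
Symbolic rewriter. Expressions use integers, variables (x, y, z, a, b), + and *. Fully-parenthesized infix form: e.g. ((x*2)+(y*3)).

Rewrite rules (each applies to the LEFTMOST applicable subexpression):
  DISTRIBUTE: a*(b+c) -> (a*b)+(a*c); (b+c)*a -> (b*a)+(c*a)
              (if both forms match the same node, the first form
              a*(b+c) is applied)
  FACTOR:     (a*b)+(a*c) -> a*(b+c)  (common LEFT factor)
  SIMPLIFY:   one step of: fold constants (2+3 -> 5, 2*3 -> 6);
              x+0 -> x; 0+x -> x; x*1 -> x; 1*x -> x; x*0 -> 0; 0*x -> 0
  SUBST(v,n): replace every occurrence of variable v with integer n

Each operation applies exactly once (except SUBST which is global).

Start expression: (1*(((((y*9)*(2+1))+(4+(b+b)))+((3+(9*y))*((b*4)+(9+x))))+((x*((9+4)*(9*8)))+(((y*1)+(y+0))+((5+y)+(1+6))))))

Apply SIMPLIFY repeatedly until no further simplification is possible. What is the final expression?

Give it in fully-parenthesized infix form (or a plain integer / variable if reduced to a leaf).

Answer: (((((y*9)*3)+(4+(b+b)))+((3+(9*y))*((b*4)+(9+x))))+((x*936)+((y+y)+((5+y)+7))))

Derivation:
Start: (1*(((((y*9)*(2+1))+(4+(b+b)))+((3+(9*y))*((b*4)+(9+x))))+((x*((9+4)*(9*8)))+(((y*1)+(y+0))+((5+y)+(1+6))))))
Step 1: at root: (1*(((((y*9)*(2+1))+(4+(b+b)))+((3+(9*y))*((b*4)+(9+x))))+((x*((9+4)*(9*8)))+(((y*1)+(y+0))+((5+y)+(1+6)))))) -> (((((y*9)*(2+1))+(4+(b+b)))+((3+(9*y))*((b*4)+(9+x))))+((x*((9+4)*(9*8)))+(((y*1)+(y+0))+((5+y)+(1+6))))); overall: (1*(((((y*9)*(2+1))+(4+(b+b)))+((3+(9*y))*((b*4)+(9+x))))+((x*((9+4)*(9*8)))+(((y*1)+(y+0))+((5+y)+(1+6)))))) -> (((((y*9)*(2+1))+(4+(b+b)))+((3+(9*y))*((b*4)+(9+x))))+((x*((9+4)*(9*8)))+(((y*1)+(y+0))+((5+y)+(1+6)))))
Step 2: at LLLR: (2+1) -> 3; overall: (((((y*9)*(2+1))+(4+(b+b)))+((3+(9*y))*((b*4)+(9+x))))+((x*((9+4)*(9*8)))+(((y*1)+(y+0))+((5+y)+(1+6))))) -> (((((y*9)*3)+(4+(b+b)))+((3+(9*y))*((b*4)+(9+x))))+((x*((9+4)*(9*8)))+(((y*1)+(y+0))+((5+y)+(1+6)))))
Step 3: at RLRL: (9+4) -> 13; overall: (((((y*9)*3)+(4+(b+b)))+((3+(9*y))*((b*4)+(9+x))))+((x*((9+4)*(9*8)))+(((y*1)+(y+0))+((5+y)+(1+6))))) -> (((((y*9)*3)+(4+(b+b)))+((3+(9*y))*((b*4)+(9+x))))+((x*(13*(9*8)))+(((y*1)+(y+0))+((5+y)+(1+6)))))
Step 4: at RLRR: (9*8) -> 72; overall: (((((y*9)*3)+(4+(b+b)))+((3+(9*y))*((b*4)+(9+x))))+((x*(13*(9*8)))+(((y*1)+(y+0))+((5+y)+(1+6))))) -> (((((y*9)*3)+(4+(b+b)))+((3+(9*y))*((b*4)+(9+x))))+((x*(13*72))+(((y*1)+(y+0))+((5+y)+(1+6)))))
Step 5: at RLR: (13*72) -> 936; overall: (((((y*9)*3)+(4+(b+b)))+((3+(9*y))*((b*4)+(9+x))))+((x*(13*72))+(((y*1)+(y+0))+((5+y)+(1+6))))) -> (((((y*9)*3)+(4+(b+b)))+((3+(9*y))*((b*4)+(9+x))))+((x*936)+(((y*1)+(y+0))+((5+y)+(1+6)))))
Step 6: at RRLL: (y*1) -> y; overall: (((((y*9)*3)+(4+(b+b)))+((3+(9*y))*((b*4)+(9+x))))+((x*936)+(((y*1)+(y+0))+((5+y)+(1+6))))) -> (((((y*9)*3)+(4+(b+b)))+((3+(9*y))*((b*4)+(9+x))))+((x*936)+((y+(y+0))+((5+y)+(1+6)))))
Step 7: at RRLR: (y+0) -> y; overall: (((((y*9)*3)+(4+(b+b)))+((3+(9*y))*((b*4)+(9+x))))+((x*936)+((y+(y+0))+((5+y)+(1+6))))) -> (((((y*9)*3)+(4+(b+b)))+((3+(9*y))*((b*4)+(9+x))))+((x*936)+((y+y)+((5+y)+(1+6)))))
Step 8: at RRRR: (1+6) -> 7; overall: (((((y*9)*3)+(4+(b+b)))+((3+(9*y))*((b*4)+(9+x))))+((x*936)+((y+y)+((5+y)+(1+6))))) -> (((((y*9)*3)+(4+(b+b)))+((3+(9*y))*((b*4)+(9+x))))+((x*936)+((y+y)+((5+y)+7))))
Fixed point: (((((y*9)*3)+(4+(b+b)))+((3+(9*y))*((b*4)+(9+x))))+((x*936)+((y+y)+((5+y)+7))))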